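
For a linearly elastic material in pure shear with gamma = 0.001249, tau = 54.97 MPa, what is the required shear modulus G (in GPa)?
Model: a linearly elastic material in pure shear, so tau = G·gamma.
Solve for G: G = tau / gamma.
Convert to SI units:
  tau = 54.97 MPa = 5.497 × 10⁷ Pa
Substitute:
  G = (5.497 × 10⁷) / 0.001249
  G = 4.401 × 10¹⁰ Pa
Convert: G = 4.401 × 10¹⁰ Pa = 44.01 GPa
Final answer: G = 44.01 GPa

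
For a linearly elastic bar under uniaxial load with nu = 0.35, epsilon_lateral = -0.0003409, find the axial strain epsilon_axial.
Model: a linearly elastic bar under uniaxial load, so epsilon_lateral = -nu·epsilon_axial.
Solve for epsilon_axial: epsilon_axial = -epsilon_lateral / nu.
Substitute:
  epsilon_axial = -(-0.0003409) / 0.35
  epsilon_axial = 0.000974
Final answer: epsilon_axial = 0.000974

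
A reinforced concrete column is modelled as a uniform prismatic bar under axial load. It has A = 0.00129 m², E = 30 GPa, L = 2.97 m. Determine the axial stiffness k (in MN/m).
Model: a uniform prismatic bar under axial load, so k = (A·E) / L.
Convert to SI units:
  E = 30 GPa = 3 × 10¹⁰ Pa
Substitute:
  k = (0.00129 × (3 × 10¹⁰)) / 2.97
  k = 1.303 × 10⁷ N/m
Convert: k = 1.303 × 10⁷ N/m = 13.03 MN/m
Final answer: k = 13.03 MN/m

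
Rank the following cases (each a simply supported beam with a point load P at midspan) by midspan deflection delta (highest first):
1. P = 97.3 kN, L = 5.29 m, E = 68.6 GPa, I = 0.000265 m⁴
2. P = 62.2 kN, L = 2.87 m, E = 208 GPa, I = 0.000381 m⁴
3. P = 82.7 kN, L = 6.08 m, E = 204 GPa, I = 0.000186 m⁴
Model: a simply supported beam with a point load P at midspan, so delta = (P·L^3) / (48·E·I) (SI units).
  Case 1: delta = (97300 × 5.29^3) / (48 × (6.86 × 10¹⁰) × 0.000265) = 0.01651 m = 16.51 mm
  Case 2: delta = (62200 × 2.87^3) / (48 × (2.08 × 10¹¹) × 0.000381) = 0.0003866 m = 0.3866 mm
  Case 3: delta = (82700 × 6.08^3) / (48 × (2.04 × 10¹¹) × 0.000186) = 0.01021 m = 10.21 mm
Ordering: 16.51 mm (case 1) > 10.21 mm (case 3) > 0.3866 mm (case 2)
Final answer: 1, 3, 2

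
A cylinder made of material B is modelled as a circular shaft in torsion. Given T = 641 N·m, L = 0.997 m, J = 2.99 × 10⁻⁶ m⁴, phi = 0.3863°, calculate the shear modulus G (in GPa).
Model: a circular shaft in torsion, so phi = (T·L) / (G·J).
Solve for G: G = (T·L) / (phi·J).
Convert to SI units:
  phi = 0.3863° = 0.006742 rad
Substitute:
  G = (641 × 0.997) / (0.006742 × (2.99 × 10⁻⁶))
  G = 3.17 × 10¹⁰ Pa
Convert: G = 3.17 × 10¹⁰ Pa = 31.7 GPa
Final answer: G = 31.7 GPa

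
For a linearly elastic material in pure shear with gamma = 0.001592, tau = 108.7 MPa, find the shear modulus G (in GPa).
Model: a linearly elastic material in pure shear, so tau = G·gamma.
Solve for G: G = tau / gamma.
Convert to SI units:
  tau = 108.7 MPa = 1.087 × 10⁸ Pa
Substitute:
  G = (1.087 × 10⁸) / 0.001592
  G = 6.828 × 10¹⁰ Pa
Convert: G = 6.828 × 10¹⁰ Pa = 68.28 GPa
Final answer: G = 68.28 GPa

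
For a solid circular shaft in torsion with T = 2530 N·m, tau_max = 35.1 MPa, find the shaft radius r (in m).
Model: a solid circular shaft in torsion, so tau_max = (2·T) / (π·r^3).
Solve for r: r = ((2·T) / (π·tau_max))^(1/3).
Convert to SI units:
  tau_max = 35.1 MPa = 3.51 × 10⁷ Pa
Substitute:
  r = ((2 × 2530) / (π × (3.51 × 10⁷)))^(1/3)
  r = 0.0358 m
Final answer: r = 0.0358 m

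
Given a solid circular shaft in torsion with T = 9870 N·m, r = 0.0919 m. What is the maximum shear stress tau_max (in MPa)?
Model: a solid circular shaft in torsion, so tau_max = (2·T) / (π·r^3).
Substitute:
  tau_max = (2 × 9870) / (π × 0.0919^3)
  tau_max = 8.096 × 10⁶ Pa
Convert: tau_max = 8.096 × 10⁶ Pa = 8.096 MPa
Final answer: tau_max = 8.096 MPa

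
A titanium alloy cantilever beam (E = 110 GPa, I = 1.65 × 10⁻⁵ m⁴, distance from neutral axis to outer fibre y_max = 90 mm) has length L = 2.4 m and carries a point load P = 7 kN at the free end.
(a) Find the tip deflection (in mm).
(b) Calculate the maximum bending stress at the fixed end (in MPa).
(a) Tip deflection of a cantilever with an end point load: δ = P·L^3 / (3·E·I). Convert P = 7 kN = 7000 N, E = 110 GPa = 1.1 × 10¹¹ Pa.
  δ = (7000 × 2.4^3) / (3 × (1.1 × 10¹¹) × (1.65 × 10⁻⁵)) = 0.01777 m = 17.77 mm
(b) Maximum bending moment at the fixed end: M = P·L = 7000 × 2.4 = 16800 N·m. Convert y_max = 90 mm = 0.09 m.
  σ = M·y_max / I = (16800 × 0.09) / (1.65 × 10⁻⁵) = 9.164 × 10⁷ Pa = 91.64 MPa
Final answer: (a) δ = 17.77 mm, (b) σ = 91.64 MPa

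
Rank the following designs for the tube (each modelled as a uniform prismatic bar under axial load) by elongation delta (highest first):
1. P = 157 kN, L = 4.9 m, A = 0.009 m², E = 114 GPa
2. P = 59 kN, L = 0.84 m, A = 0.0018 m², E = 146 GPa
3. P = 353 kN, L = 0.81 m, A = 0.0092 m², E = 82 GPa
Model: a uniform prismatic bar under axial load, so delta = (P·L) / (A·E) (SI units).
  Case 1: delta = (157000 × 4.9) / (0.009 × (1.14 × 10¹¹)) = 0.0007498 m = 0.7498 mm
  Case 2: delta = (59000 × 0.84) / (0.0018 × (1.46 × 10¹¹)) = 0.0001886 m = 0.1886 mm
  Case 3: delta = (353000 × 0.81) / (0.0092 × (8.2 × 10¹⁰)) = 0.000379 m = 0.379 mm
Ordering: 0.7498 mm (case 1) > 0.379 mm (case 3) > 0.1886 mm (case 2)
Final answer: 1, 3, 2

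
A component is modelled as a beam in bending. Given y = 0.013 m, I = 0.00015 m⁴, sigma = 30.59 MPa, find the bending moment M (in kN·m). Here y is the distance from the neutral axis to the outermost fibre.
Model: a beam in bending, so sigma = (M·y) / I.
Solve for M: M = (sigma·I) / y.
Convert to SI units:
  sigma = 30.59 MPa = 3.059 × 10⁷ Pa
Substitute:
  M = ((3.059 × 10⁷) × 0.00015) / 0.013
  M = 353000 N·m
Convert: M = 353000 N·m = 353 kN·m
Final answer: M = 353 kN·m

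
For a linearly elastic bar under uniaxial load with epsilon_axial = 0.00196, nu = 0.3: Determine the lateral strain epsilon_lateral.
Model: a linearly elastic bar under uniaxial load, so epsilon_lateral = -nu·epsilon_axial.
Substitute:
  epsilon_lateral = -(0.3 × 0.00196)
  epsilon_lateral = -0.000588
Final answer: epsilon_lateral = -0.000588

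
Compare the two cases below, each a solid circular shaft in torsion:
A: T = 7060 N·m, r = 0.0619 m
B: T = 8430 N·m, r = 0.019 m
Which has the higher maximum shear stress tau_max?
Model: a solid circular shaft in torsion, so tau_max = (2·T) / (π·r^3) (SI units).
  A: tau_max = (2 × 7060) / (π × 0.0619^3) = 1.895 × 10⁷ Pa = 18.95 MPa
  B: tau_max = (2 × 8430) / (π × 0.019^3) = 7.824 × 10⁸ Pa = 782.4 MPa
782.4 MPa > 18.95 MPa, so B is larger.
Final answer: B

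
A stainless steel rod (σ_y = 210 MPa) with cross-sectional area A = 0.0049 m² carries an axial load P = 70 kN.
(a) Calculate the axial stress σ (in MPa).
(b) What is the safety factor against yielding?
(a) Axial stress σ = P/A. Convert P = 70 kN = 70000 N.
  σ = 70000 / 0.0049 = 1.429 × 10⁷ Pa = 14.29 MPa
(b) Safety factor SF = σ_y/σ = 210 / 14.29 = 14.7
Final answer: (a) σ = 14.29 MPa, (b) SF = 14.7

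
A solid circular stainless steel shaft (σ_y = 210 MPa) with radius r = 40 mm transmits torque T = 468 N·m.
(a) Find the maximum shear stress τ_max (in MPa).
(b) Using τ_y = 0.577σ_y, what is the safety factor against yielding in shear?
(a) For a solid circular shaft, τ_max = T·r/J with J = π·r^4/2, i.e. τ_max = 2·T / (π·r^3). Convert r = 40 mm = 0.04 m.
  τ_max = (2 × 468) / (π × 0.04^3) = 4.655 × 10⁶ Pa = 4.655 MPa
(b) τ_y = 0.577 × 210 = 121.17 MPa
  SF = τ_y/τ_max = 121.17 / 4.655 = 26.03
Final answer: (a) τ_max = 4.655 MPa, (b) SF = 26.03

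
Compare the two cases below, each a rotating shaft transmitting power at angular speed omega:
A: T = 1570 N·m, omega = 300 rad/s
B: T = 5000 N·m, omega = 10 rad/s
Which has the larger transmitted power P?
Model: a rotating shaft transmitting power at angular speed omega, so P = T·omega (SI units).
  A: P = 1570 × 300 = 471000 W = 471 kW
  B: P = 5000 × 10 = 50000 W = 50 kW
471 kW > 50 kW, so A is larger.
Final answer: A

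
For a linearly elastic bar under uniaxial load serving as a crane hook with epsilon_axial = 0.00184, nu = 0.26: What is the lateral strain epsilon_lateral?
Model: a linearly elastic bar under uniaxial load, so epsilon_lateral = -nu·epsilon_axial.
Substitute:
  epsilon_lateral = -(0.26 × 0.00184)
  epsilon_lateral = -0.0004784
Final answer: epsilon_lateral = -0.0004784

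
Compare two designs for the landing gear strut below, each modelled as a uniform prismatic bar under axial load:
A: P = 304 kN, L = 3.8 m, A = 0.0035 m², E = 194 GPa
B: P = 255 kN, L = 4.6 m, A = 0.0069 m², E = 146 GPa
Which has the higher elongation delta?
Model: a uniform prismatic bar under axial load, so delta = (P·L) / (A·E) (SI units).
  A: delta = (304000 × 3.8) / (0.0035 × (1.94 × 10¹¹)) = 0.001701 m = 1.701 mm
  B: delta = (255000 × 4.6) / (0.0069 × (1.46 × 10¹¹)) = 0.001164 m = 1.164 mm
1.701 mm > 1.164 mm, so A is larger.
Final answer: A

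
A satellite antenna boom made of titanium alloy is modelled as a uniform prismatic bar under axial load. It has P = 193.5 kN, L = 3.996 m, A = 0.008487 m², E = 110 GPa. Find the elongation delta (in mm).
Model: a uniform prismatic bar under axial load, so delta = (P·L) / (A·E).
Convert to SI units:
  P = 193.5 kN = 193500 N
  E = 110 GPa = 1.1 × 10¹¹ Pa
Substitute:
  delta = (193500 × 3.996) / (0.008487 × (1.1 × 10¹¹))
  delta = 0.0008282 m
Convert: delta = 0.0008282 m = 0.8282 mm
Final answer: delta = 0.8282 mm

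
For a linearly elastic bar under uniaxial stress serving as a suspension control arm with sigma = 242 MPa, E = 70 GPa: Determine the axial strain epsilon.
Model: a linearly elastic bar under uniaxial stress, so epsilon = sigma / E.
Convert to SI units:
  sigma = 242 MPa = 2.42 × 10⁸ Pa
  E = 70 GPa = 7 × 10¹⁰ Pa
Substitute:
  epsilon = (2.42 × 10⁸) / (7 × 10¹⁰)
  epsilon = 0.003457
Final answer: epsilon = 0.003457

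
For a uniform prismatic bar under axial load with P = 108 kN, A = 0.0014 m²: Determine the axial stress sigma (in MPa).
Model: a uniform prismatic bar under axial load, so sigma = P / A.
Convert to SI units:
  P = 108 kN = 108000 N
Substitute:
  sigma = 108000 / 0.0014
  sigma = 7.714 × 10⁷ Pa
Convert: sigma = 7.714 × 10⁷ Pa = 77.14 MPa
Final answer: sigma = 77.14 MPa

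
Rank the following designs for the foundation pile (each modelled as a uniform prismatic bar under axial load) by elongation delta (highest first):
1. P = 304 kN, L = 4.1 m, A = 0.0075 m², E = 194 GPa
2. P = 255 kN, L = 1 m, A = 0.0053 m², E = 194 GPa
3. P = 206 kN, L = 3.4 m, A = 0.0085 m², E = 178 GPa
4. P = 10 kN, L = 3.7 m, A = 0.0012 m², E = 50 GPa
Model: a uniform prismatic bar under axial load, so delta = (P·L) / (A·E) (SI units).
  Case 1: delta = (304000 × 4.1) / (0.0075 × (1.94 × 10¹¹)) = 0.0008566 m = 0.8566 mm
  Case 2: delta = (255000 × 1) / (0.0053 × (1.94 × 10¹¹)) = 0.000248 m = 0.248 mm
  Case 3: delta = (206000 × 3.4) / (0.0085 × (1.78 × 10¹¹)) = 0.0004629 m = 0.4629 mm
  Case 4: delta = (10000 × 3.7) / (0.0012 × (5 × 10¹⁰)) = 0.0006167 m = 0.6167 mm
Ordering: 0.8566 mm (case 1) > 0.6167 mm (case 4) > 0.4629 mm (case 3) > 0.248 mm (case 2)
Final answer: 1, 4, 3, 2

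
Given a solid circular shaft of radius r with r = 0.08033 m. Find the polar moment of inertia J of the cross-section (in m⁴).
Model: a solid circular shaft of radius r, so J = (π·r^4) / 2.
Substitute:
  J = (π × 0.08033^4) / 2
  J = 6.541 × 10⁻⁵ m⁴
Final answer: J = 6.541 × 10⁻⁵ m⁴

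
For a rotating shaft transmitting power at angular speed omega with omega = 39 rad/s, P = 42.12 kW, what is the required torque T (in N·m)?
Model: a rotating shaft transmitting power at angular speed omega, so P = T·omega.
Solve for T: T = P / omega.
Convert to SI units:
  P = 42.12 kW = 42120 W
Substitute:
  T = 42120 / 39
  T = 1080 N·m
Final answer: T = 1080 N·m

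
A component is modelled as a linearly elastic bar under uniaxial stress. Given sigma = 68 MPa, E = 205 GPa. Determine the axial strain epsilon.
Model: a linearly elastic bar under uniaxial stress, so epsilon = sigma / E.
Convert to SI units:
  sigma = 68 MPa = 6.8 × 10⁷ Pa
  E = 205 GPa = 2.05 × 10¹¹ Pa
Substitute:
  epsilon = (6.8 × 10⁷) / (2.05 × 10¹¹)
  epsilon = 0.0003317
Final answer: epsilon = 0.0003317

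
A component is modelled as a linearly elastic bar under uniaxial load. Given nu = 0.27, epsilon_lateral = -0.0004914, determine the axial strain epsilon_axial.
Model: a linearly elastic bar under uniaxial load, so epsilon_lateral = -nu·epsilon_axial.
Solve for epsilon_axial: epsilon_axial = -epsilon_lateral / nu.
Substitute:
  epsilon_axial = -(-0.0004914) / 0.27
  epsilon_axial = 0.00182
Final answer: epsilon_axial = 0.00182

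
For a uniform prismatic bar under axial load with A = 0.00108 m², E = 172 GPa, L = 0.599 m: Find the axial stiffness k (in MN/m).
Model: a uniform prismatic bar under axial load, so k = (A·E) / L.
Convert to SI units:
  E = 172 GPa = 1.72 × 10¹¹ Pa
Substitute:
  k = (0.00108 × (1.72 × 10¹¹)) / 0.599
  k = 3.101 × 10⁸ N/m
Convert: k = 3.101 × 10⁸ N/m = 310.1 MN/m
Final answer: k = 310.1 MN/m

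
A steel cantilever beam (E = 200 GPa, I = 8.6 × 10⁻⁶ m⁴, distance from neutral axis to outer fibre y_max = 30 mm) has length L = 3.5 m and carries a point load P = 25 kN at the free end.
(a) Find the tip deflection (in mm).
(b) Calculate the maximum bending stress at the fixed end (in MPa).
(a) Tip deflection of a cantilever with an end point load: δ = P·L^3 / (3·E·I). Convert P = 25 kN = 25000 N, E = 200 GPa = 2 × 10¹¹ Pa.
  δ = (25000 × 3.5^3) / (3 × (2 × 10¹¹) × (8.6 × 10⁻⁶)) = 0.2077 m = 207.7 mm
(b) Maximum bending moment at the fixed end: M = P·L = 25000 × 3.5 = 87500 N·m. Convert y_max = 30 mm = 0.03 m.
  σ = M·y_max / I = (87500 × 0.03) / (8.6 × 10⁻⁶) = 3.052 × 10⁸ Pa = 305.2 MPa
Final answer: (a) δ = 207.7 mm, (b) σ = 305.2 MPa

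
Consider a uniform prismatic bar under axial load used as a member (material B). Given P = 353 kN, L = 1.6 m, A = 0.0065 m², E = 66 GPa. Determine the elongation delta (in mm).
Model: a uniform prismatic bar under axial load, so delta = (P·L) / (A·E).
Convert to SI units:
  P = 353 kN = 353000 N
  E = 66 GPa = 6.6 × 10¹⁰ Pa
Substitute:
  delta = (353000 × 1.6) / (0.0065 × (6.6 × 10¹⁰))
  delta = 0.001317 m
Convert: delta = 0.001317 m = 1.317 mm
Final answer: delta = 1.317 mm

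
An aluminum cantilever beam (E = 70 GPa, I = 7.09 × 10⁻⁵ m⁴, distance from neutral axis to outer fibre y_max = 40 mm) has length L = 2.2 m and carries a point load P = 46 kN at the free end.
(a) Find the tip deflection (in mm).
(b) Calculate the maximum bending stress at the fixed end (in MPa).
(a) Tip deflection of a cantilever with an end point load: δ = P·L^3 / (3·E·I). Convert P = 46 kN = 46000 N, E = 70 GPa = 7 × 10¹⁰ Pa.
  δ = (46000 × 2.2^3) / (3 × (7 × 10¹⁰) × (7.09 × 10⁻⁵)) = 0.0329 m = 32.9 mm
(b) Maximum bending moment at the fixed end: M = P·L = 46000 × 2.2 = 101200 N·m. Convert y_max = 40 mm = 0.04 m.
  σ = M·y_max / I = (101200 × 0.04) / (7.09 × 10⁻⁵) = 5.709 × 10⁷ Pa = 57.09 MPa
Final answer: (a) δ = 32.9 mm, (b) σ = 57.09 MPa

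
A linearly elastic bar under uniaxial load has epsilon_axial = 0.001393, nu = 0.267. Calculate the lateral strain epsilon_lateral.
Model: a linearly elastic bar under uniaxial load, so epsilon_lateral = -nu·epsilon_axial.
Substitute:
  epsilon_lateral = -(0.267 × 0.001393)
  epsilon_lateral = -0.0003719
Final answer: epsilon_lateral = -0.0003719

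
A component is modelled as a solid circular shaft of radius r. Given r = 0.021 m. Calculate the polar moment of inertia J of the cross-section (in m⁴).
Model: a solid circular shaft of radius r, so J = (π·r^4) / 2.
Substitute:
  J = (π × 0.021^4) / 2
  J = 3.055 × 10⁻⁷ m⁴
Final answer: J = 3.055 × 10⁻⁷ m⁴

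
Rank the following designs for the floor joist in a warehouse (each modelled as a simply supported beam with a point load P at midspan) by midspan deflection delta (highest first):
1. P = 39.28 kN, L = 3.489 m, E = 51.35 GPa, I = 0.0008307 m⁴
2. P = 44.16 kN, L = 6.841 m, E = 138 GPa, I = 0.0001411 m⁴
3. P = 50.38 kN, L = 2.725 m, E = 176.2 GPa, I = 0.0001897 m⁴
Model: a simply supported beam with a point load P at midspan, so delta = (P·L^3) / (48·E·I) (SI units).
  Case 1: delta = (39280 × 3.489^3) / (48 × (5.135 × 10¹⁰) × 0.0008307) = 0.0008148 m = 0.8148 mm
  Case 2: delta = (44160 × 6.841^3) / (48 × (1.38 × 10¹¹) × 0.0001411) = 0.01513 m = 15.13 mm
  Case 3: delta = (50380 × 2.725^3) / (48 × (1.762 × 10¹¹) × 0.0001897) = 0.0006354 m = 0.6354 mm
Ordering: 15.13 mm (case 2) > 0.8148 mm (case 1) > 0.6354 mm (case 3)
Final answer: 2, 1, 3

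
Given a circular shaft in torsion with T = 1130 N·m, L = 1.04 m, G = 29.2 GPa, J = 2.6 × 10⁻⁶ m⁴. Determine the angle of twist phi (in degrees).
Model: a circular shaft in torsion, so phi = (T·L) / (G·J).
Convert to SI units:
  G = 29.2 GPa = 2.92 × 10¹⁰ Pa
Substitute:
  phi = (1130 × 1.04) / ((2.92 × 10¹⁰) × (2.6 × 10⁻⁶))
  phi = 0.01548 rad
Convert to degrees: phi = 0.01548 × 180/π = 0.8869°
Final answer: phi = 0.8869°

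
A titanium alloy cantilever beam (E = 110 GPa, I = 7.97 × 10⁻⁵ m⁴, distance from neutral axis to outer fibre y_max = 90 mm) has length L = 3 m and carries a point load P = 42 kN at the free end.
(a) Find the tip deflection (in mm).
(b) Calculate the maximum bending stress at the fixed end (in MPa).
(a) Tip deflection of a cantilever with an end point load: δ = P·L^3 / (3·E·I). Convert P = 42 kN = 42000 N, E = 110 GPa = 1.1 × 10¹¹ Pa.
  δ = (42000 × 3^3) / (3 × (1.1 × 10¹¹) × (7.97 × 10⁻⁵)) = 0.04312 m = 43.12 mm
(b) Maximum bending moment at the fixed end: M = P·L = 42000 × 3 = 126000 N·m. Convert y_max = 90 mm = 0.09 m.
  σ = M·y_max / I = (126000 × 0.09) / (7.97 × 10⁻⁵) = 1.423 × 10⁸ Pa = 142.3 MPa
Final answer: (a) δ = 43.12 mm, (b) σ = 142.3 MPa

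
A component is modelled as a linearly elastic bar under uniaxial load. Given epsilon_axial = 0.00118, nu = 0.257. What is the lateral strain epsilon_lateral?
Model: a linearly elastic bar under uniaxial load, so epsilon_lateral = -nu·epsilon_axial.
Substitute:
  epsilon_lateral = -(0.257 × 0.00118)
  epsilon_lateral = -0.0003033
Final answer: epsilon_lateral = -0.0003033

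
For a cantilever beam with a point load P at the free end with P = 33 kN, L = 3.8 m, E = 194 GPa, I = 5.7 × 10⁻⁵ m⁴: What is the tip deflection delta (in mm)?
Model: a cantilever beam with a point load P at the free end, so delta = (P·L^3) / (3·E·I).
Convert to SI units:
  P = 33 kN = 33000 N
  E = 194 GPa = 1.94 × 10¹¹ Pa
Substitute:
  delta = (33000 × 3.8^3) / (3 × (1.94 × 10¹¹) × (5.7 × 10⁻⁵))
  delta = 0.05458 m
Convert: delta = 0.05458 m = 54.58 mm
Final answer: delta = 54.58 mm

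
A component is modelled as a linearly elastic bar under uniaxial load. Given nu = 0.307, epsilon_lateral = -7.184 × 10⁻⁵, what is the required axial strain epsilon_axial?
Model: a linearly elastic bar under uniaxial load, so epsilon_lateral = -nu·epsilon_axial.
Solve for epsilon_axial: epsilon_axial = -epsilon_lateral / nu.
Substitute:
  epsilon_axial = -(-7.184 × 10⁻⁵) / 0.307
  epsilon_axial = 0.000234
Final answer: epsilon_axial = 0.000234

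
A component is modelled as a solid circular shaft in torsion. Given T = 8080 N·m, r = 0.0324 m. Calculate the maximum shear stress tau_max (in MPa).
Model: a solid circular shaft in torsion, so tau_max = (2·T) / (π·r^3).
Substitute:
  tau_max = (2 × 8080) / (π × 0.0324^3)
  tau_max = 1.512 × 10⁸ Pa
Convert: tau_max = 1.512 × 10⁸ Pa = 151.2 MPa
Final answer: tau_max = 151.2 MPa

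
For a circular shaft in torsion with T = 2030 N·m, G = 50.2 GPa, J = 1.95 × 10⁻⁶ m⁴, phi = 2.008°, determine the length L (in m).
Model: a circular shaft in torsion, so phi = (T·L) / (G·J).
Solve for L: L = (phi·G·J) / T.
Convert to SI units:
  G = 50.2 GPa = 5.02 × 10¹⁰ Pa
  phi = 2.008° = 0.03505 rad
Substitute:
  L = (0.03505 × (5.02 × 10¹⁰) × (1.95 × 10⁻⁶)) / 2030
  L = 1.69 m
Final answer: L = 1.69 m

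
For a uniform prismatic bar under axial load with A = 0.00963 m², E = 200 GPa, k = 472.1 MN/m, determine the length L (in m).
Model: a uniform prismatic bar under axial load, so k = (A·E) / L.
Solve for L: L = (A·E) / k.
Convert to SI units:
  E = 200 GPa = 2 × 10¹¹ Pa
  k = 472.1 MN/m = 4.721 × 10⁸ N/m
Substitute:
  L = (0.00963 × (2 × 10¹¹)) / (4.721 × 10⁸)
  L = 4.08 m
Final answer: L = 4.08 m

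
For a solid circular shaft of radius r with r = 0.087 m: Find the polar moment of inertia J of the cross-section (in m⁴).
Model: a solid circular shaft of radius r, so J = (π·r^4) / 2.
Substitute:
  J = (π × 0.087^4) / 2
  J = 8.999 × 10⁻⁵ m⁴
Final answer: J = 8.999 × 10⁻⁵ m⁴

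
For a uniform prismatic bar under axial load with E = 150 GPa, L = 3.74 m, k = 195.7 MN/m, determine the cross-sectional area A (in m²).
Model: a uniform prismatic bar under axial load, so k = (A·E) / L.
Solve for A: A = (k·L) / E.
Convert to SI units:
  E = 150 GPa = 1.5 × 10¹¹ Pa
  k = 195.7 MN/m = 1.957 × 10⁸ N/m
Substitute:
  A = ((1.957 × 10⁸) × 3.74) / (1.5 × 10¹¹)
  A = 0.004879 m²
Final answer: A = 0.004879 m²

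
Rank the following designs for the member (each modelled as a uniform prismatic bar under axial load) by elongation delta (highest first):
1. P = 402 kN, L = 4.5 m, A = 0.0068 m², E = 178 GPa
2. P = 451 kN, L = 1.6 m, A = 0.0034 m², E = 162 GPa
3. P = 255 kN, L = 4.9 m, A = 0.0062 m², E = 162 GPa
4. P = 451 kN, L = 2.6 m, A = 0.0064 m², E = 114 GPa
Model: a uniform prismatic bar under axial load, so delta = (P·L) / (A·E) (SI units).
  Case 1: delta = (402000 × 4.5) / (0.0068 × (1.78 × 10¹¹)) = 0.001495 m = 1.495 mm
  Case 2: delta = (451000 × 1.6) / (0.0034 × (1.62 × 10¹¹)) = 0.00131 m = 1.31 mm
  Case 3: delta = (255000 × 4.9) / (0.0062 × (1.62 × 10¹¹)) = 0.001244 m = 1.244 mm
  Case 4: delta = (451000 × 2.6) / (0.0064 × (1.14 × 10¹¹)) = 0.001607 m = 1.607 mm
Ordering: 1.607 mm (case 4) > 1.495 mm (case 1) > 1.31 mm (case 2) > 1.244 mm (case 3)
Final answer: 4, 1, 2, 3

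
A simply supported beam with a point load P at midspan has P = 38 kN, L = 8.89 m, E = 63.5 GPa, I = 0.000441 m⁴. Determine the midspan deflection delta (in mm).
Model: a simply supported beam with a point load P at midspan, so delta = (P·L^3) / (48·E·I).
Convert to SI units:
  P = 38 kN = 38000 N
  E = 63.5 GPa = 6.35 × 10¹⁰ Pa
Substitute:
  delta = (38000 × 8.89^3) / (48 × (6.35 × 10¹⁰) × 0.000441)
  delta = 0.01986 m
Convert: delta = 0.01986 m = 19.86 mm
Final answer: delta = 19.86 mm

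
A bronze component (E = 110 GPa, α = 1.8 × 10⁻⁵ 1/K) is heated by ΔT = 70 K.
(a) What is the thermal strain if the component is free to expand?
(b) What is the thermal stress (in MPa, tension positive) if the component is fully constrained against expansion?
(a) Free thermal strain ε_th = α·ΔT = (1.8 × 10⁻⁵) × 70 = 0.00126
(b) Fully constrained, the expansion is suppressed, so σ = -E·α·ΔT. Convert E = 110 GPa = 1.1 × 10¹¹ Pa.
  σ = -(1.1 × 10¹¹) × (1.8 × 10⁻⁵) × 70 = -1.386 × 10⁸ Pa = -138.6 MPa (compressive)
Final answer: (a) ε_th = 0.00126, (b) σ = -138.6 MPa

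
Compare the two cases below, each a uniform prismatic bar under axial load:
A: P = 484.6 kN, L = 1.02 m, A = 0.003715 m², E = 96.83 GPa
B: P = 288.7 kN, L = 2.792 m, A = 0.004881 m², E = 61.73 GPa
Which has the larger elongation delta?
Model: a uniform prismatic bar under axial load, so delta = (P·L) / (A·E) (SI units).
  A: delta = (484600 × 1.02) / (0.003715 × (9.683 × 10¹⁰)) = 0.001374 m = 1.374 mm
  B: delta = (288700 × 2.792) / (0.004881 × (6.173 × 10¹⁰)) = 0.002675 m = 2.675 mm
2.675 mm > 1.374 mm, so B is larger.
Final answer: B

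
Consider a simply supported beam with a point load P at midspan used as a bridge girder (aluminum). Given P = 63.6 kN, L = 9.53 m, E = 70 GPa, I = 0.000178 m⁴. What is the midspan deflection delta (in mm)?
Model: a simply supported beam with a point load P at midspan, so delta = (P·L^3) / (48·E·I).
Convert to SI units:
  P = 63.6 kN = 63600 N
  E = 70 GPa = 7 × 10¹⁰ Pa
Substitute:
  delta = (63600 × 9.53^3) / (48 × (7 × 10¹⁰) × 0.000178)
  delta = 0.09204 m
Convert: delta = 0.09204 m = 92.04 mm
Final answer: delta = 92.04 mm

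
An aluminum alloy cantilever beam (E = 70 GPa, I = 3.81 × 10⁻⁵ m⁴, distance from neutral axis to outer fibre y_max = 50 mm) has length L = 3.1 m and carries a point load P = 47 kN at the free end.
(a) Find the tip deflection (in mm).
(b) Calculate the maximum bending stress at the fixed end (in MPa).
(a) Tip deflection of a cantilever with an end point load: δ = P·L^3 / (3·E·I). Convert P = 47 kN = 47000 N, E = 70 GPa = 7 × 10¹⁰ Pa.
  δ = (47000 × 3.1^3) / (3 × (7 × 10¹⁰) × (3.81 × 10⁻⁵)) = 0.175 m = 175 mm
(b) Maximum bending moment at the fixed end: M = P·L = 47000 × 3.1 = 145700 N·m. Convert y_max = 50 mm = 0.05 m.
  σ = M·y_max / I = (145700 × 0.05) / (3.81 × 10⁻⁵) = 1.912 × 10⁸ Pa = 191.2 MPa
Final answer: (a) δ = 175 mm, (b) σ = 191.2 MPa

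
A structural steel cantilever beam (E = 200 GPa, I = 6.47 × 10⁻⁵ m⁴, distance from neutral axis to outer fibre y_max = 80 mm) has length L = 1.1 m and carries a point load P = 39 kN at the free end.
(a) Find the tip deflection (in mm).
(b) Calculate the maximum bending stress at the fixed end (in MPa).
(a) Tip deflection of a cantilever with an end point load: δ = P·L^3 / (3·E·I). Convert P = 39 kN = 39000 N, E = 200 GPa = 2 × 10¹¹ Pa.
  δ = (39000 × 1.1^3) / (3 × (2 × 10¹¹) × (6.47 × 10⁻⁵)) = 0.001337 m = 1.337 mm
(b) Maximum bending moment at the fixed end: M = P·L = 39000 × 1.1 = 42900 N·m. Convert y_max = 80 mm = 0.08 m.
  σ = M·y_max / I = (42900 × 0.08) / (6.47 × 10⁻⁵) = 5.304 × 10⁷ Pa = 53.04 MPa
Final answer: (a) δ = 1.337 mm, (b) σ = 53.04 MPa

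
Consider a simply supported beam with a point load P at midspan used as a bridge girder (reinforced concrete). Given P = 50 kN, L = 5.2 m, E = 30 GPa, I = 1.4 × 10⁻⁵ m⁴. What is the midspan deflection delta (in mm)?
Model: a simply supported beam with a point load P at midspan, so delta = (P·L^3) / (48·E·I).
Convert to SI units:
  P = 50 kN = 50000 N
  E = 30 GPa = 3 × 10¹⁰ Pa
Substitute:
  delta = (50000 × 5.2^3) / (48 × (3 × 10¹⁰) × (1.4 × 10⁻⁵))
  delta = 0.3487 m
Convert: delta = 0.3487 m = 348.7 mm
Final answer: delta = 348.7 mm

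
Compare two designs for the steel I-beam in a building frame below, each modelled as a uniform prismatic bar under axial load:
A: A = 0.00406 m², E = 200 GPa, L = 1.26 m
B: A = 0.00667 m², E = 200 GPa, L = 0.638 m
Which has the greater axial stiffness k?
Model: a uniform prismatic bar under axial load, so k = (A·E) / L (SI units).
  A: k = (0.00406 × (2 × 10¹¹)) / 1.26 = 6.444 × 10⁸ N/m = 644.4 MN/m
  B: k = (0.00667 × (2 × 10¹¹)) / 0.638 = 2.091 × 10⁹ N/m = 2091 MN/m
2091 MN/m > 644.4 MN/m, so B is larger.
Final answer: B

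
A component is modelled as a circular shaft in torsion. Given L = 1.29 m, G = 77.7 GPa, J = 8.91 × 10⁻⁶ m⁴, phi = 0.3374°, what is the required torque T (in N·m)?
Model: a circular shaft in torsion, so phi = (T·L) / (G·J).
Solve for T: T = (phi·G·J) / L.
Convert to SI units:
  G = 77.7 GPa = 7.77 × 10¹⁰ Pa
  phi = 0.3374° = 0.005889 rad
Substitute:
  T = (0.005889 × (7.77 × 10¹⁰) × (8.91 × 10⁻⁶)) / 1.29
  T = 3160 N·m
Final answer: T = 3160 N·m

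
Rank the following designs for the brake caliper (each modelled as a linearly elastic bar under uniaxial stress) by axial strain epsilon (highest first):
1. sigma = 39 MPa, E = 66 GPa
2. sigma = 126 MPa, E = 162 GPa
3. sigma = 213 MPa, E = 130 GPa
Model: a linearly elastic bar under uniaxial stress, so epsilon = sigma / E (SI units).
  Case 1: epsilon = (3.9 × 10⁷) / (6.6 × 10¹⁰) = 0.0005909
  Case 2: epsilon = (1.26 × 10⁸) / (1.62 × 10¹¹) = 0.0007778
  Case 3: epsilon = (2.13 × 10⁸) / (1.3 × 10¹¹) = 0.001638
Ordering: 0.001638 (case 3) > 0.0007778 (case 2) > 0.0005909 (case 1)
Final answer: 3, 2, 1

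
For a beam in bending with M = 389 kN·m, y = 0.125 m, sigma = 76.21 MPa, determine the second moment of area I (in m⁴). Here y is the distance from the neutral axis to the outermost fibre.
Model: a beam in bending, so sigma = (M·y) / I.
Solve for I: I = (M·y) / sigma.
Convert to SI units:
  M = 389 kN·m = 389000 N·m
  sigma = 76.21 MPa = 7.621 × 10⁷ Pa
Substitute:
  I = (389000 × 0.125) / (7.621 × 10⁷)
  I = 0.000638 m⁴
Final answer: I = 0.000638 m⁴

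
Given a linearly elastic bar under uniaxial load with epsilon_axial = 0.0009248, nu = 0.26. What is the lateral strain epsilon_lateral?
Model: a linearly elastic bar under uniaxial load, so epsilon_lateral = -nu·epsilon_axial.
Substitute:
  epsilon_lateral = -(0.26 × 0.0009248)
  epsilon_lateral = -0.0002404
Final answer: epsilon_lateral = -0.0002404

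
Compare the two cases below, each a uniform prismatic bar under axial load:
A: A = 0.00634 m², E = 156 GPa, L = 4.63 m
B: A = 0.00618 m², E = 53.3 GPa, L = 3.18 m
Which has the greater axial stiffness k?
Model: a uniform prismatic bar under axial load, so k = (A·E) / L (SI units).
  A: k = (0.00634 × (1.56 × 10¹¹)) / 4.63 = 2.136 × 10⁸ N/m = 213.6 MN/m
  B: k = (0.00618 × (5.33 × 10¹⁰)) / 3.18 = 1.036 × 10⁸ N/m = 103.6 MN/m
213.6 MN/m > 103.6 MN/m, so A is larger.
Final answer: A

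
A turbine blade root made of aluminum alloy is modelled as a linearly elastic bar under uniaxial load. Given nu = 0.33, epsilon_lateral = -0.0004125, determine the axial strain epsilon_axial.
Model: a linearly elastic bar under uniaxial load, so epsilon_lateral = -nu·epsilon_axial.
Solve for epsilon_axial: epsilon_axial = -epsilon_lateral / nu.
Substitute:
  epsilon_axial = -(-0.0004125) / 0.33
  epsilon_axial = 0.00125
Final answer: epsilon_axial = 0.00125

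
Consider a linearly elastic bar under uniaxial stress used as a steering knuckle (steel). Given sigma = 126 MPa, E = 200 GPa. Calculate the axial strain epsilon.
Model: a linearly elastic bar under uniaxial stress, so epsilon = sigma / E.
Convert to SI units:
  sigma = 126 MPa = 1.26 × 10⁸ Pa
  E = 200 GPa = 2 × 10¹¹ Pa
Substitute:
  epsilon = (1.26 × 10⁸) / (2 × 10¹¹)
  epsilon = 0.00063
Final answer: epsilon = 0.00063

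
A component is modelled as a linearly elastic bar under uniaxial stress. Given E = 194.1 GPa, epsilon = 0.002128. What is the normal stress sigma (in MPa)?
Model: a linearly elastic bar under uniaxial stress, so sigma = E·epsilon.
Convert to SI units:
  E = 194.1 GPa = 1.941 × 10¹¹ Pa
Substitute:
  sigma = (1.941 × 10¹¹) × 0.002128
  sigma = 4.13 × 10⁸ Pa
Convert: sigma = 4.13 × 10⁸ Pa = 413 MPa
Final answer: sigma = 413 MPa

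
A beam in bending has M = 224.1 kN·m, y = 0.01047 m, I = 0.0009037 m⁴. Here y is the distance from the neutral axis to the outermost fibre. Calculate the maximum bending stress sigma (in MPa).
Model: a beam in bending, so sigma = (M·y) / I.
Convert to SI units:
  M = 224.1 kN·m = 224100 N·m
Substitute:
  sigma = (224100 × 0.01047) / 0.0009037
  sigma = 2.596 × 10⁶ Pa
Convert: sigma = 2.596 × 10⁶ Pa = 2.596 MPa
Final answer: sigma = 2.596 MPa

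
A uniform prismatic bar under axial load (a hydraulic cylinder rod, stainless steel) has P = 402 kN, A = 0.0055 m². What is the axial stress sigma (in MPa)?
Model: a uniform prismatic bar under axial load, so sigma = P / A.
Convert to SI units:
  P = 402 kN = 402000 N
Substitute:
  sigma = 402000 / 0.0055
  sigma = 7.309 × 10⁷ Pa
Convert: sigma = 7.309 × 10⁷ Pa = 73.09 MPa
Final answer: sigma = 73.09 MPa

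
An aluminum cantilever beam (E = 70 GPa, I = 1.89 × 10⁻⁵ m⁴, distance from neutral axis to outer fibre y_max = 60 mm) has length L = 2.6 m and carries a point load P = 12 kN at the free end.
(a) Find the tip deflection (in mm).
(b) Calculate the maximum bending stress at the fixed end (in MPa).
(a) Tip deflection of a cantilever with an end point load: δ = P·L^3 / (3·E·I). Convert P = 12 kN = 12000 N, E = 70 GPa = 7 × 10¹⁰ Pa.
  δ = (12000 × 2.6^3) / (3 × (7 × 10¹⁰) × (1.89 × 10⁻⁵)) = 0.05314 m = 53.14 mm
(b) Maximum bending moment at the fixed end: M = P·L = 12000 × 2.6 = 31200 N·m. Convert y_max = 60 mm = 0.06 m.
  σ = M·y_max / I = (31200 × 0.06) / (1.89 × 10⁻⁵) = 9.905 × 10⁷ Pa = 99.05 MPa
Final answer: (a) δ = 53.14 mm, (b) σ = 99.05 MPa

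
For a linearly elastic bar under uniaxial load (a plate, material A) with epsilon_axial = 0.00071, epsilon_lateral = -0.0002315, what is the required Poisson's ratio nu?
Model: a linearly elastic bar under uniaxial load, so epsilon_lateral = -nu·epsilon_axial.
Solve for nu: nu = -epsilon_lateral / epsilon_axial.
Substitute:
  nu = -(-0.0002315) / 0.00071
  nu = 0.3261
Final answer: nu = 0.3261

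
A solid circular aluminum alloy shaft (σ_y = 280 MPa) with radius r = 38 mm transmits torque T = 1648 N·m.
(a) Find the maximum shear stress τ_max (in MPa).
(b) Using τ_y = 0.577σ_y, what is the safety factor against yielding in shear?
(a) For a solid circular shaft, τ_max = T·r/J with J = π·r^4/2, i.e. τ_max = 2·T / (π·r^3). Convert r = 38 mm = 0.038 m.
  τ_max = (2 × 1648) / (π × 0.038^3) = 1.912 × 10⁷ Pa = 19.12 MPa
(b) τ_y = 0.577 × 280 = 161.56 MPa
  SF = τ_y/τ_max = 161.56 / 19.12 = 8.45
Final answer: (a) τ_max = 19.12 MPa, (b) SF = 8.45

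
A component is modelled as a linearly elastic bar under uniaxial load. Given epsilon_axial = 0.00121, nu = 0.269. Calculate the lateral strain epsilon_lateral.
Model: a linearly elastic bar under uniaxial load, so epsilon_lateral = -nu·epsilon_axial.
Substitute:
  epsilon_lateral = -(0.269 × 0.00121)
  epsilon_lateral = -0.0003255
Final answer: epsilon_lateral = -0.0003255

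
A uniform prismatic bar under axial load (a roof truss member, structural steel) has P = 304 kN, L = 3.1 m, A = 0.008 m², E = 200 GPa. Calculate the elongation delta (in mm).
Model: a uniform prismatic bar under axial load, so delta = (P·L) / (A·E).
Convert to SI units:
  P = 304 kN = 304000 N
  E = 200 GPa = 2 × 10¹¹ Pa
Substitute:
  delta = (304000 × 3.1) / (0.008 × (2 × 10¹¹))
  delta = 0.000589 m
Convert: delta = 0.000589 m = 0.589 mm
Final answer: delta = 0.589 mm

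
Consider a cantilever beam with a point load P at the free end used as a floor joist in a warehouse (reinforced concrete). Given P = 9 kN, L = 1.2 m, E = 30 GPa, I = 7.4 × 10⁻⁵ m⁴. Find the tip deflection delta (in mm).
Model: a cantilever beam with a point load P at the free end, so delta = (P·L^3) / (3·E·I).
Convert to SI units:
  P = 9 kN = 9000 N
  E = 30 GPa = 3 × 10¹⁰ Pa
Substitute:
  delta = (9000 × 1.2^3) / (3 × (3 × 10¹⁰) × (7.4 × 10⁻⁵))
  delta = 0.002335 m
Convert: delta = 0.002335 m = 2.335 mm
Final answer: delta = 2.335 mm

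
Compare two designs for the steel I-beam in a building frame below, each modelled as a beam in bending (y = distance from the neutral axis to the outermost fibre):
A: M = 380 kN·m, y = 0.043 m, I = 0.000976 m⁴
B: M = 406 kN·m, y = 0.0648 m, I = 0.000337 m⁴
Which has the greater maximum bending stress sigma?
Model: a beam in bending (y = distance from the neutral axis to the outermost fibre), so sigma = (M·y) / I (SI units).
  A: sigma = (380000 × 0.043) / 0.000976 = 1.674 × 10⁷ Pa = 16.74 MPa
  B: sigma = (406000 × 0.0648) / 0.000337 = 7.807 × 10⁷ Pa = 78.07 MPa
78.07 MPa > 16.74 MPa, so B is larger.
Final answer: B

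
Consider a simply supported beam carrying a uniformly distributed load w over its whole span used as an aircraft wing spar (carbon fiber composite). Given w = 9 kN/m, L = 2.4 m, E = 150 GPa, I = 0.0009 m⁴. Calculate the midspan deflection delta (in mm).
Model: a simply supported beam carrying a uniformly distributed load w over its whole span, so delta = (5·w·L^4) / (384·E·I).
Convert to SI units:
  w = 9 kN/m = 9000 N/m
  E = 150 GPa = 1.5 × 10¹¹ Pa
Substitute:
  delta = (5 × 9000 × 2.4^4) / (384 × (1.5 × 10¹¹) × 0.0009)
  delta = 2.88 × 10⁻⁵ m
Convert: delta = 2.88 × 10⁻⁵ m = 0.0288 mm
Final answer: delta = 0.0288 mm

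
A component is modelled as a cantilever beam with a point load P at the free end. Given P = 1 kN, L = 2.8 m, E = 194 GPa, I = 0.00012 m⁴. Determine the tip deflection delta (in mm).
Model: a cantilever beam with a point load P at the free end, so delta = (P·L^3) / (3·E·I).
Convert to SI units:
  P = 1 kN = 1000 N
  E = 194 GPa = 1.94 × 10¹¹ Pa
Substitute:
  delta = (1000 × 2.8^3) / (3 × (1.94 × 10¹¹) × 0.00012)
  delta = 0.0003143 m
Convert: delta = 0.0003143 m = 0.3143 mm
Final answer: delta = 0.3143 mm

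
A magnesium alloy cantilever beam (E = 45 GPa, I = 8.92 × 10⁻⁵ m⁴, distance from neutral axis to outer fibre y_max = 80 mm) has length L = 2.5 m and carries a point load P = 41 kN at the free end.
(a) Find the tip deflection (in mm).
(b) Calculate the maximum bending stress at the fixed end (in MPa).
(a) Tip deflection of a cantilever with an end point load: δ = P·L^3 / (3·E·I). Convert P = 41 kN = 41000 N, E = 45 GPa = 4.5 × 10¹⁰ Pa.
  δ = (41000 × 2.5^3) / (3 × (4.5 × 10¹⁰) × (8.92 × 10⁻⁵)) = 0.0532 m = 53.2 mm
(b) Maximum bending moment at the fixed end: M = P·L = 41000 × 2.5 = 102500 N·m. Convert y_max = 80 mm = 0.08 m.
  σ = M·y_max / I = (102500 × 0.08) / (8.92 × 10⁻⁵) = 9.193 × 10⁷ Pa = 91.93 MPa
Final answer: (a) δ = 53.2 mm, (b) σ = 91.93 MPa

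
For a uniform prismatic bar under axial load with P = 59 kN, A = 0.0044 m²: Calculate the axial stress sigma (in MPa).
Model: a uniform prismatic bar under axial load, so sigma = P / A.
Convert to SI units:
  P = 59 kN = 59000 N
Substitute:
  sigma = 59000 / 0.0044
  sigma = 1.341 × 10⁷ Pa
Convert: sigma = 1.341 × 10⁷ Pa = 13.41 MPa
Final answer: sigma = 13.41 MPa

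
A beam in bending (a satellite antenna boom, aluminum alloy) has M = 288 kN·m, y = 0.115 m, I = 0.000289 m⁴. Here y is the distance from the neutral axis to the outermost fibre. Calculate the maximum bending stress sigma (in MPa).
Model: a beam in bending, so sigma = (M·y) / I.
Convert to SI units:
  M = 288 kN·m = 288000 N·m
Substitute:
  sigma = (288000 × 0.115) / 0.000289
  sigma = 1.146 × 10⁸ Pa
Convert: sigma = 1.146 × 10⁸ Pa = 114.6 MPa
Final answer: sigma = 114.6 MPa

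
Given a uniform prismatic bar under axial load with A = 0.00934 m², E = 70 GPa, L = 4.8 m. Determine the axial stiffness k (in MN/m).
Model: a uniform prismatic bar under axial load, so k = (A·E) / L.
Convert to SI units:
  E = 70 GPa = 7 × 10¹⁰ Pa
Substitute:
  k = (0.00934 × (7 × 10¹⁰)) / 4.8
  k = 1.362 × 10⁸ N/m
Convert: k = 1.362 × 10⁸ N/m = 136.2 MN/m
Final answer: k = 136.2 MN/m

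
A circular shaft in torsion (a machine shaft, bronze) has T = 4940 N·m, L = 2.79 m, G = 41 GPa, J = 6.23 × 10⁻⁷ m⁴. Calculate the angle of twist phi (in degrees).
Model: a circular shaft in torsion, so phi = (T·L) / (G·J).
Convert to SI units:
  G = 41 GPa = 4.1 × 10¹⁰ Pa
Substitute:
  phi = (4940 × 2.79) / ((4.1 × 10¹⁰) × (6.23 × 10⁻⁷))
  phi = 0.5396 rad
Convert to degrees: phi = 0.5396 × 180/π = 30.92°
Final answer: phi = 30.92°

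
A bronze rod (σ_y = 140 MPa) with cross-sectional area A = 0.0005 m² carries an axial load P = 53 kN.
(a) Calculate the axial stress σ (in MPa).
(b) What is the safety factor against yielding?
(a) Axial stress σ = P/A. Convert P = 53 kN = 53000 N.
  σ = 53000 / 0.0005 = 1.06 × 10⁸ Pa = 106 MPa
(b) Safety factor SF = σ_y/σ = 140 / 106 = 1.321
Final answer: (a) σ = 106 MPa, (b) SF = 1.321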